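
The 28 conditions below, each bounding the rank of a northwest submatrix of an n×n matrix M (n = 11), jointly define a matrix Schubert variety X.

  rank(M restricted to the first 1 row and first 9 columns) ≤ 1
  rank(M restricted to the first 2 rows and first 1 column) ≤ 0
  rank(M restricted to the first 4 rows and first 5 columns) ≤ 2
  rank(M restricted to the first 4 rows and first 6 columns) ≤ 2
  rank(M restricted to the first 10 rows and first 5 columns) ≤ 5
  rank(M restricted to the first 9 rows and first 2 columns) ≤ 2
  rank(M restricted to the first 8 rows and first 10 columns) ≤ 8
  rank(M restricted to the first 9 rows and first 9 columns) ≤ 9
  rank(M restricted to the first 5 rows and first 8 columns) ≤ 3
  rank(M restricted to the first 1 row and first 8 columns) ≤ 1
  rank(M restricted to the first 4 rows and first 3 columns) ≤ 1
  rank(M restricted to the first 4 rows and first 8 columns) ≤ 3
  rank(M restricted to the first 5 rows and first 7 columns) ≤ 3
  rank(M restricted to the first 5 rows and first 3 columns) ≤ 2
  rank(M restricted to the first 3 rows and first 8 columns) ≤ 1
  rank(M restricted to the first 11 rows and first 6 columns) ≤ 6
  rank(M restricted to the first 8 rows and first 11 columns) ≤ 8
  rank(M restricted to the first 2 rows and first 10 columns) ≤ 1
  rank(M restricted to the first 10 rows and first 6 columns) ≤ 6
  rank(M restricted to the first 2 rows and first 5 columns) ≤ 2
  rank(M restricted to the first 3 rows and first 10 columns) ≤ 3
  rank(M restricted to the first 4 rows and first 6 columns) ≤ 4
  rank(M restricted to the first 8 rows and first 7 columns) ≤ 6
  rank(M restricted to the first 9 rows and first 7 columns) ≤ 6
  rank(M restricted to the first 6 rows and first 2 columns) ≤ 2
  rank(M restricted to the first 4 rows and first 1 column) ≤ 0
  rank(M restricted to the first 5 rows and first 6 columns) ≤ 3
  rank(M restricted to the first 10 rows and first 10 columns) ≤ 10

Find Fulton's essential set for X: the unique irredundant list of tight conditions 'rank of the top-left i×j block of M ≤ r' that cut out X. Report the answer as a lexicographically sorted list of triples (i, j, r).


Recovering R(i,j) via the rank-extension bound from the 28 conditions:

  R[1]: 0  1  1  1  1  1  1  1  1  1  1
  R[2]: 0  1  1  1  1  1  1  1  1  1  2
  R[3]: 0  1  1  1  1  1  1  1  2  2  3
  R[4]: 0  1  1  2  2  2  2  2  3  3  4
  R[5]: 1  2  2  3  3  3  3  3  4  4  5
  R[6]: 1  2  3  4  4  4  4  4  5  5  6
  R[7]: 1  2  3  4  5  5  5  5  6  6  7
  R[8]: 1  2  3  4  5  6  6  6  7  7  8
  R[9]: 1  2  3  4  5  6  6  7  8  8  9
  R[10]: 1  2  3  4  5  6  7  8  9  9  10
  R[11]: 1  2  3  4  5  6  7  8  9  10  11

second differences of R give the permutation w = (2, 11, 9, 4, 1, 3, 5, 6, 8, 7, 10).

Rothe diagram D(w) (20 cells), 5 SE-corners (essential conditions):

[(2, 10, 1), (3, 8, 1), (4, 1, 0), (4, 3, 1), (9, 7, 6)]


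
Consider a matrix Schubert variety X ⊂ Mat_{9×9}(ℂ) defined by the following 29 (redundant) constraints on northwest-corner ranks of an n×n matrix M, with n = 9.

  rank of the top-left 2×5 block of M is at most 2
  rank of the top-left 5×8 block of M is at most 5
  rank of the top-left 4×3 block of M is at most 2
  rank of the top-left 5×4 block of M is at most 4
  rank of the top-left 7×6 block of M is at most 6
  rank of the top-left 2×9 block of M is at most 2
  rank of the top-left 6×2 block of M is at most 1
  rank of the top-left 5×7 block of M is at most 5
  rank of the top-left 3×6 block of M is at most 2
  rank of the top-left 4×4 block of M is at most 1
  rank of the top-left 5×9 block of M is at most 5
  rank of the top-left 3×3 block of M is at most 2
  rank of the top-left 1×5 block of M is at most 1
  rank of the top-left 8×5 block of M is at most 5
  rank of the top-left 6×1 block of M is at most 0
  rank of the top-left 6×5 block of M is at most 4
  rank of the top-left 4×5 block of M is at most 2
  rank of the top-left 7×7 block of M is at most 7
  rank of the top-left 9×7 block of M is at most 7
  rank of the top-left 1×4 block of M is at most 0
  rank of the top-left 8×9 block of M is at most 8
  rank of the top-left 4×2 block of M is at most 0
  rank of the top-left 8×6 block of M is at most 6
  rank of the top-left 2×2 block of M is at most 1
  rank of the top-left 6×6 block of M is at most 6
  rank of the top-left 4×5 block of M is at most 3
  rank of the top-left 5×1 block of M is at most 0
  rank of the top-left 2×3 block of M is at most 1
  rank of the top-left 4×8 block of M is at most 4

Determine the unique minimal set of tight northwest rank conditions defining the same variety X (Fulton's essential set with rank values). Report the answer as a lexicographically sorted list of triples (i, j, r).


Recovering R(i,j) via the rank-extension bound from the 29 conditions:

  R[1]: 0, 0, 0, 0, 1, 1, 1, 1, 1
  R[2]: 0, 0, 1, 1, 2, 2, 2, 2, 2
  R[3]: 0, 0, 1, 1, 2, 2, 3, 3, 3
  R[4]: 0, 0, 1, 1, 2, 3, 4, 4, 4
  R[5]: 0, 1, 2, 2, 3, 4, 5, 5, 5
  R[6]: 0, 1, 2, 3, 4, 5, 6, 6, 6
  R[7]: 1, 2, 3, 4, 5, 6, 7, 7, 7
  R[8]: 1, 2, 3, 4, 5, 6, 7, 8, 8
  R[9]: 1, 2, 3, 4, 5, 6, 7, 8, 9

so w = (5, 3, 7, 6, 2, 4, 1, 8, 9).

D(w) has 15 cells with 5 SE-corners; essential set:

[(1, 4, 0), (3, 6, 2), (4, 2, 0), (4, 4, 1), (6, 1, 0)]


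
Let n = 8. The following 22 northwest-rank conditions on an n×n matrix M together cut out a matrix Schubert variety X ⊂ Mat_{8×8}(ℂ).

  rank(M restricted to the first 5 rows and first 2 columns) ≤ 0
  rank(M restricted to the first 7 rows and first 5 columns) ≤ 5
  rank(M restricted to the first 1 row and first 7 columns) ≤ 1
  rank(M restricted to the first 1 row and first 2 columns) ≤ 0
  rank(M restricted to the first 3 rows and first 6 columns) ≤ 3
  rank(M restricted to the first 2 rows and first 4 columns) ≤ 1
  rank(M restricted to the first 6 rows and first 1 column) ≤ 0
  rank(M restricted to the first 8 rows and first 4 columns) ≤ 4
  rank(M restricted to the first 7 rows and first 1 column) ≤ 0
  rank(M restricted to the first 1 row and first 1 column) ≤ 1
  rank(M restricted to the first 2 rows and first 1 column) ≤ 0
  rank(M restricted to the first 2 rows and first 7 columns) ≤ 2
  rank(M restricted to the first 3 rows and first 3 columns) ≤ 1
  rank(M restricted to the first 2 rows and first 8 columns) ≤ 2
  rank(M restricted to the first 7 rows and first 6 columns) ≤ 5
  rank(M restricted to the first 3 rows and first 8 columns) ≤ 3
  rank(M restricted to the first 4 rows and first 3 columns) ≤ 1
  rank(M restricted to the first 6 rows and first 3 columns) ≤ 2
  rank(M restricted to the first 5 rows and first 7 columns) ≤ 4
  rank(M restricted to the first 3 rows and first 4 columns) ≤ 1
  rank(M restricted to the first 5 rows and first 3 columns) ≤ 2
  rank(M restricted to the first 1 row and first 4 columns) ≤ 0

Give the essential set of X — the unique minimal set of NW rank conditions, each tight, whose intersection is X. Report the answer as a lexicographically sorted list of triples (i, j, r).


Recovering R(i,j) via the rank-extension bound from the 22 conditions:

  R[1]: 0 | 0 | 0 | 0 | 1 | 1 | 1 | 1
  R[2]: 0 | 0 | 1 | 1 | 2 | 2 | 2 | 2
  R[3]: 0 | 0 | 1 | 1 | 2 | 3 | 3 | 3
  R[4]: 0 | 0 | 1 | 2 | 3 | 4 | 4 | 4
  R[5]: 0 | 0 | 1 | 2 | 3 | 4 | 4 | 5
  R[6]: 0 | 1 | 2 | 3 | 4 | 5 | 5 | 6
  R[7]: 0 | 1 | 2 | 3 | 4 | 5 | 6 | 7
  R[8]: 1 | 2 | 3 | 4 | 5 | 6 | 7 | 8

so w = (5, 3, 6, 4, 8, 2, 7, 1).

ℓ(w)=16; the 5 essential cells (i,j,r):

[(1, 4, 0), (3, 4, 1), (5, 2, 0), (5, 7, 4), (7, 1, 0)]


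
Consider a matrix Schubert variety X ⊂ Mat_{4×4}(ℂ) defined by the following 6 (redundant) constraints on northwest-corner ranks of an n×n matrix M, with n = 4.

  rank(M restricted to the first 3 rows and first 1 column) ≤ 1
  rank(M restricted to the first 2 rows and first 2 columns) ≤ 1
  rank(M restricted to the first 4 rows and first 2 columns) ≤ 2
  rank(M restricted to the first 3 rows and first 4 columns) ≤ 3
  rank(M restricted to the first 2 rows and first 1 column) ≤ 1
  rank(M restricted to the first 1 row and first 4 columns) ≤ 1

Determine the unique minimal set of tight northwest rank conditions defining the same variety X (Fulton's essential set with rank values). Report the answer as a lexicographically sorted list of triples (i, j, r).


Rank table r_w(4×4) implied by the 6 constraints:

  1  1  1  1
  1  1  2  2
  1  2  3  3
  1  2  3  4

hence w(1..4) = (1, 3, 2, 4).

1 SE-corner of the 1-cell Rothe diagram gives Ess(w):

[(2, 2, 1)]


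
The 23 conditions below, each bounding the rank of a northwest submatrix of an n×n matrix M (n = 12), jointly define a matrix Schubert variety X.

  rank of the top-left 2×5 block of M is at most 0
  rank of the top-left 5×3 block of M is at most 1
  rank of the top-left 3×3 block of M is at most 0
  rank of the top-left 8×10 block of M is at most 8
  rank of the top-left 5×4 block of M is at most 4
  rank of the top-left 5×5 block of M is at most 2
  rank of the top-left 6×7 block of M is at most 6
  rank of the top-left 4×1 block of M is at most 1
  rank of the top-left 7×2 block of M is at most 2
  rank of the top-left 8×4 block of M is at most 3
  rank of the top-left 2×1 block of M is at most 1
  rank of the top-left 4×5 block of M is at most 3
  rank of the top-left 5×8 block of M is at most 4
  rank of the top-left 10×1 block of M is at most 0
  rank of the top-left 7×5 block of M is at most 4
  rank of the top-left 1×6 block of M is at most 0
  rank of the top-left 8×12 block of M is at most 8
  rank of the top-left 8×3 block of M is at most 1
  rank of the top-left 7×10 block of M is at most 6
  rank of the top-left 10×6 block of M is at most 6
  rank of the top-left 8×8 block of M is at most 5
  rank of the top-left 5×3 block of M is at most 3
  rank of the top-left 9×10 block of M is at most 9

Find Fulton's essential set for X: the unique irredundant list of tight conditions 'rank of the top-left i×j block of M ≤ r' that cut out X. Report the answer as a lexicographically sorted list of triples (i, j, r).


Reconstructing r_w from the 23 given conditions:

  i=1: 0 | 0 | 0 | 0 | 0 | 0 | 1 | 1 | 1 | 1 | 1 | 1
  i=2: 0 | 0 | 0 | 0 | 0 | 1 | 2 | 2 | 2 | 2 | 2 | 2
  i=3: 0 | 0 | 0 | 1 | 1 | 2 | 3 | 3 | 3 | 3 | 3 | 3
  i=4: 0 | 1 | 1 | 2 | 2 | 3 | 4 | 4 | 4 | 4 | 4 | 4
  i=5: 0 | 1 | 1 | 2 | 2 | 3 | 4 | 4 | 5 | 5 | 5 | 5
  i=6: 0 | 1 | 1 | 2 | 3 | 4 | 5 | 5 | 6 | 6 | 6 | 6
  i=7: 0 | 1 | 1 | 2 | 3 | 4 | 5 | 5 | 6 | 6 | 7 | 7
  i=8: 0 | 1 | 1 | 2 | 3 | 4 | 5 | 5 | 6 | 7 | 8 | 8
  i=9: 0 | 1 | 2 | 3 | 4 | 5 | 6 | 6 | 7 | 8 | 9 | 9
  i=10: 0 | 1 | 2 | 3 | 4 | 5 | 6 | 7 | 8 | 9 | 10 | 10
  i=11: 1 | 2 | 3 | 4 | 5 | 6 | 7 | 8 | 9 | 10 | 11 | 11
  i=12: 1 | 2 | 3 | 4 | 5 | 6 | 7 | 8 | 9 | 10 | 11 | 12

reading off 1-entries of Δ²R: w = (7, 6, 4, 2, 9, 5, 11, 10, 3, 8, 1, 12).

9 SE-corners of the 30-cell Rothe diagram give Ess(w):

[(1, 6, 0), (2, 5, 0), (3, 3, 0), (5, 5, 2), (5, 8, 4), (7, 10, 6), (8, 3, 1), (8, 8, 5), (10, 1, 0)]


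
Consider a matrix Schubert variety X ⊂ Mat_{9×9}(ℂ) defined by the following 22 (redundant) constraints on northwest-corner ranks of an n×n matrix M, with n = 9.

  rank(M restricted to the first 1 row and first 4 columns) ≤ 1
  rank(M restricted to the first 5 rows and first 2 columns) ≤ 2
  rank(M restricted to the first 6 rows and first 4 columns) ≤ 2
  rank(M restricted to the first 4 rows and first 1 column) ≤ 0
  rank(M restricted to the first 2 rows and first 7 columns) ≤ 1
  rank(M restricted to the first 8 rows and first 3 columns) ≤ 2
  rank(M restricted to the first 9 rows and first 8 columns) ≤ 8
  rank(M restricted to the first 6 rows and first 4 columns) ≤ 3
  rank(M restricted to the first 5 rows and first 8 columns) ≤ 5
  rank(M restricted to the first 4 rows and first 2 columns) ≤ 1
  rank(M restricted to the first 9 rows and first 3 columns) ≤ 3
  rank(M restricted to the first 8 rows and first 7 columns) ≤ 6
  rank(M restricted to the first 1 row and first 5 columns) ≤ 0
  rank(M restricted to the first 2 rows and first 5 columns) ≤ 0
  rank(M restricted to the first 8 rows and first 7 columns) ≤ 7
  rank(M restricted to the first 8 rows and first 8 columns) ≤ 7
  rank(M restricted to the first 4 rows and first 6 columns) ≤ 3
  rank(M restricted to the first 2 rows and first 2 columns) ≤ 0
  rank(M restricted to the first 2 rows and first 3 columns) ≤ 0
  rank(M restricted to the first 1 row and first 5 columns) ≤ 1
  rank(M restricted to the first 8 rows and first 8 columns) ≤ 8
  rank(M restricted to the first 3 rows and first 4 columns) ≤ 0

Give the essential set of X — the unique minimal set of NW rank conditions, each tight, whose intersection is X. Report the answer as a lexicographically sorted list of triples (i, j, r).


Reconstructing r_w from the 22 given conditions:

  row 1: 0, 0, 0, 0, 0, 1, 1, 1, 1
  row 2: 0, 0, 0, 0, 0, 1, 1, 2, 2
  row 3: 0, 0, 0, 0, 1, 2, 2, 3, 3
  row 4: 0, 1, 1, 1, 2, 3, 3, 4, 4
  row 5: 1, 2, 2, 2, 3, 4, 4, 5, 5
  row 6: 1, 2, 2, 2, 3, 4, 5, 6, 6
  row 7: 1, 2, 2, 3, 4, 5, 6, 7, 7
  row 8: 1, 2, 2, 3, 4, 5, 6, 7, 8
  row 9: 1, 2, 3, 4, 5, 6, 7, 8, 9

so w = (6, 8, 5, 2, 1, 7, 4, 9, 3).

ℓ(w)=20; the 6 essential cells (i,j,r):

[(2, 5, 0), (2, 7, 1), (3, 4, 0), (4, 1, 0), (6, 4, 2), (8, 3, 2)]


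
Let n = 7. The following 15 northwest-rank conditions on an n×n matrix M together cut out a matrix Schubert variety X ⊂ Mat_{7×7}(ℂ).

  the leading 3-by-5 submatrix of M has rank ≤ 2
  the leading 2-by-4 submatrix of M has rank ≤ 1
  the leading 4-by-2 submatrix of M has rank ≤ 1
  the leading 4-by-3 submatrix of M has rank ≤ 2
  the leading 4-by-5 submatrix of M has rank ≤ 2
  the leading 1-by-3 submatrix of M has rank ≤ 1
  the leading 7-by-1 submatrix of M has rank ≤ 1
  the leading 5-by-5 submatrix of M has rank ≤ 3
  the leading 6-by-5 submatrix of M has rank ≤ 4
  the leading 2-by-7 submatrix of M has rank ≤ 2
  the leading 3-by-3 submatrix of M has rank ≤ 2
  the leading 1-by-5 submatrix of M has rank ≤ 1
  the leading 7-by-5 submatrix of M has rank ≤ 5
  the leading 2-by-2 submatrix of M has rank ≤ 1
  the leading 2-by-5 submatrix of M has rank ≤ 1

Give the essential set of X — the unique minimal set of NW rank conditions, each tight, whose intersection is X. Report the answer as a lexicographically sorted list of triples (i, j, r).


The tightest implied rank at each (i,j), from the 15 conditions:

  i=1: 1 | 1 | 1 | 1 | 1 | 1 | 1
  i=2: 1 | 1 | 1 | 1 | 1 | 2 | 2
  i=3: 1 | 1 | 2 | 2 | 2 | 3 | 3
  i=4: 1 | 1 | 2 | 2 | 2 | 3 | 4
  i=5: 1 | 2 | 3 | 3 | 3 | 4 | 5
  i=6: 1 | 2 | 3 | 4 | 4 | 5 | 6
  i=7: 1 | 2 | 3 | 4 | 5 | 6 | 7

second differences of R give the permutation w = (1, 6, 3, 7, 2, 4, 5).

D(w) has 8 cells with 3 SE-corners; essential set:

[(2, 5, 1), (4, 2, 1), (4, 5, 2)]


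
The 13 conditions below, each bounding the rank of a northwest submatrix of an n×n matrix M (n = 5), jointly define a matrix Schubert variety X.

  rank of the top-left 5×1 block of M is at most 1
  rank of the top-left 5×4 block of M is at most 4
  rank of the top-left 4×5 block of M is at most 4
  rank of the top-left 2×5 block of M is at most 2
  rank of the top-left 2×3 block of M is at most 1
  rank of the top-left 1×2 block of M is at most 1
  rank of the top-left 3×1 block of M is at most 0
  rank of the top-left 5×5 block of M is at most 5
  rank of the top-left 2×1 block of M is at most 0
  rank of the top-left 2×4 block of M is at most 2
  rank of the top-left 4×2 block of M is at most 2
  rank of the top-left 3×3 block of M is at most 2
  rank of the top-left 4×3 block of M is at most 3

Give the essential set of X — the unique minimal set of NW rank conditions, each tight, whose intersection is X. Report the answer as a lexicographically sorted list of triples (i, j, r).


Propagating the 13 rank bounds to every northwest block:

  row 1: 0, 1, 1, 1, 1
  row 2: 0, 1, 1, 2, 2
  row 3: 0, 1, 2, 3, 3
  row 4: 1, 2, 3, 4, 4
  row 5: 1, 2, 3, 4, 5

reading off 1-entries of Δ²R: w = (2, 4, 3, 1, 5).

ℓ(w)=4; the 2 essential cells (i,j,r):

[(2, 3, 1), (3, 1, 0)]


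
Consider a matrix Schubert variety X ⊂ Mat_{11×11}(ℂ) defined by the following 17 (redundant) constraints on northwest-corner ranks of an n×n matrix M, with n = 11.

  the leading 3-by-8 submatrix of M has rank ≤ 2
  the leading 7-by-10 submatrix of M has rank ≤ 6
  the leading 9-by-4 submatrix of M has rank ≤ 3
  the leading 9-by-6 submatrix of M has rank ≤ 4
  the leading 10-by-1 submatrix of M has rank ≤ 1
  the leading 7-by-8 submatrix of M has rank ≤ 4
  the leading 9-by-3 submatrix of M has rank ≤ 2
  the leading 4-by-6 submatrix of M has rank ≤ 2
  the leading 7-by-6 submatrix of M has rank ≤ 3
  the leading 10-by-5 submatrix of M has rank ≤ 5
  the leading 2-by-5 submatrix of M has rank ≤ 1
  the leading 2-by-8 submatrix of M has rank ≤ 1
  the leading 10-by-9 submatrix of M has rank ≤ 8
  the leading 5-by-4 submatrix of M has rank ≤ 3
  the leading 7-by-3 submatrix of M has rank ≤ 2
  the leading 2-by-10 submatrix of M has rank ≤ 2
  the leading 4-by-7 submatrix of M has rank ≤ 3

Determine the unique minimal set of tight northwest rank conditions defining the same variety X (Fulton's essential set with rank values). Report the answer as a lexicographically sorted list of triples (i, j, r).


Computing R[i][j] = min implied NW-rank bound (n=11, 17 conditions):

  i=1: 1, 1, 1, 1, 1, 1, 1, 1, 1, 1, 1
  i=2: 1, 1, 1, 1, 1, 1, 1, 1, 2, 2, 2
  i=3: 1, 2, 2, 2, 2, 2, 2, 2, 3, 3, 3
  i=4: 1, 2, 2, 2, 2, 2, 3, 3, 4, 4, 4
  i=5: 1, 2, 2, 3, 3, 3, 4, 4, 5, 5, 5
  i=6: 1, 2, 2, 3, 3, 3, 4, 4, 5, 6, 6
  i=7: 1, 2, 2, 3, 3, 3, 4, 4, 5, 6, 7
  i=8: 1, 2, 2, 3, 4, 4, 5, 5, 6, 7, 8
  i=9: 1, 2, 2, 3, 4, 4, 5, 6, 7, 8, 9
  i=10: 1, 2, 3, 4, 5, 5, 6, 7, 8, 9, 10
  i=11: 1, 2, 3, 4, 5, 6, 7, 8, 9, 10, 11

giving w = (1, 9, 2, 7, 4, 10, 11, 5, 8, 3, 6) via Δ²R.

Rothe diagram D(w) (23 cells), 6 SE-corners (essential conditions):

[(2, 8, 1), (4, 6, 2), (7, 6, 3), (7, 8, 4), (9, 3, 2), (9, 6, 4)]


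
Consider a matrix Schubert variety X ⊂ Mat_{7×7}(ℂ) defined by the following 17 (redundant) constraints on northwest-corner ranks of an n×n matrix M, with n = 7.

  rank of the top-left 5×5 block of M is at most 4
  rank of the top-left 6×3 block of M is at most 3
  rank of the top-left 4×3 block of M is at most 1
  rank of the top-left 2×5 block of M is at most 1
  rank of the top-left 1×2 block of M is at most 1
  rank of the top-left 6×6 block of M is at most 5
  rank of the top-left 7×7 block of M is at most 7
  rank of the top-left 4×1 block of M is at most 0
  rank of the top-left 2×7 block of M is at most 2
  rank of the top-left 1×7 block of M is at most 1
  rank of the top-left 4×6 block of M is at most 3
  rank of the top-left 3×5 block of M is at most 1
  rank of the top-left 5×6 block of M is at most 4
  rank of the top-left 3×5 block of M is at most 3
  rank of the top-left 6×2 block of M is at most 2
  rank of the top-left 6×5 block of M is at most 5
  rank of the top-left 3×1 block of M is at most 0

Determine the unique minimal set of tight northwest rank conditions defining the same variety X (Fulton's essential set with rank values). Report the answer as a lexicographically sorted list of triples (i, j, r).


Rank table r_w(7×7) implied by the 17 constraints:

  0  1  1  1  1  1  1
  0  1  1  1  1  2  2
  0  1  1  1  1  2  3
  0  1  1  2  2  3  4
  1  2  2  3  3  4  5
  1  2  3  4  4  5  6
  1  2  3  4  5  6  7

hence w(1..7) = (2, 6, 7, 4, 1, 3, 5).

Fulton essential set (3 of the 11 Rothe cells):

[(3, 5, 1), (4, 1, 0), (4, 3, 1)]


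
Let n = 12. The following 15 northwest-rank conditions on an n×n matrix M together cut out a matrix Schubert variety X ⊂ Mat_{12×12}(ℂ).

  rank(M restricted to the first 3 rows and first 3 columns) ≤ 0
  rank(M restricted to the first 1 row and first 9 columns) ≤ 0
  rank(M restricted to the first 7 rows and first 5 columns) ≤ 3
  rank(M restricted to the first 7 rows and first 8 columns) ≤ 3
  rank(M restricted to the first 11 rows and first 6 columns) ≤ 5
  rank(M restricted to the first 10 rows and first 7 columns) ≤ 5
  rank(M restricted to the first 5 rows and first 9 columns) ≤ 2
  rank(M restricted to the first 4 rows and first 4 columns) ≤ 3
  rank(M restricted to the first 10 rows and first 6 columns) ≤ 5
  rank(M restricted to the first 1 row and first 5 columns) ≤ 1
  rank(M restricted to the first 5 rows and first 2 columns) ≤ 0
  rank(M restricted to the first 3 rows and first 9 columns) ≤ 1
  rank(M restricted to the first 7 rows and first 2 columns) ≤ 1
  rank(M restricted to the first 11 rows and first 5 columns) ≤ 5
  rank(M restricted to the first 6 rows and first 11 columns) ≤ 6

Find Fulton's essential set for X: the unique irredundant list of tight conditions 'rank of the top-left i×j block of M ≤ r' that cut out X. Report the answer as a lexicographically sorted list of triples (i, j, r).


Rank table r_w(12×12) implied by the 15 constraints:

  row 1: 0, 0, 0, 0, 0, 0, 0, 0, 0, 1, 1, 1
  row 2: 0, 0, 0, 1, 1, 1, 1, 1, 1, 2, 2, 2
  row 3: 0, 0, 0, 1, 1, 1, 1, 1, 1, 2, 3, 3
  row 4: 0, 0, 1, 2, 2, 2, 2, 2, 2, 3, 4, 4
  row 5: 0, 0, 1, 2, 2, 2, 2, 2, 2, 3, 4, 5
  row 6: 1, 1, 2, 3, 3, 3, 3, 3, 3, 4, 5, 6
  row 7: 1, 1, 2, 3, 3, 3, 3, 3, 4, 5, 6, 7
  row 8: 1, 2, 3, 4, 4, 4, 4, 4, 5, 6, 7, 8
  row 9: 1, 2, 3, 4, 5, 5, 5, 5, 6, 7, 8, 9
  row 10: 1, 2, 3, 4, 5, 5, 5, 6, 7, 8, 9, 10
  row 11: 1, 2, 3, 4, 5, 5, 6, 7, 8, 9, 10, 11
  row 12: 1, 2, 3, 4, 5, 6, 7, 8, 9, 10, 11, 12

second differences of R give the permutation w = (10, 4, 11, 3, 12, 1, 9, 2, 5, 8, 7, 6).

D(w) has 37 cells with 9 SE-corners; essential set:

[(1, 9, 0), (3, 3, 0), (3, 9, 1), (5, 2, 0), (5, 9, 2), (7, 2, 1), (7, 8, 3), (10, 7, 5), (11, 6, 5)]


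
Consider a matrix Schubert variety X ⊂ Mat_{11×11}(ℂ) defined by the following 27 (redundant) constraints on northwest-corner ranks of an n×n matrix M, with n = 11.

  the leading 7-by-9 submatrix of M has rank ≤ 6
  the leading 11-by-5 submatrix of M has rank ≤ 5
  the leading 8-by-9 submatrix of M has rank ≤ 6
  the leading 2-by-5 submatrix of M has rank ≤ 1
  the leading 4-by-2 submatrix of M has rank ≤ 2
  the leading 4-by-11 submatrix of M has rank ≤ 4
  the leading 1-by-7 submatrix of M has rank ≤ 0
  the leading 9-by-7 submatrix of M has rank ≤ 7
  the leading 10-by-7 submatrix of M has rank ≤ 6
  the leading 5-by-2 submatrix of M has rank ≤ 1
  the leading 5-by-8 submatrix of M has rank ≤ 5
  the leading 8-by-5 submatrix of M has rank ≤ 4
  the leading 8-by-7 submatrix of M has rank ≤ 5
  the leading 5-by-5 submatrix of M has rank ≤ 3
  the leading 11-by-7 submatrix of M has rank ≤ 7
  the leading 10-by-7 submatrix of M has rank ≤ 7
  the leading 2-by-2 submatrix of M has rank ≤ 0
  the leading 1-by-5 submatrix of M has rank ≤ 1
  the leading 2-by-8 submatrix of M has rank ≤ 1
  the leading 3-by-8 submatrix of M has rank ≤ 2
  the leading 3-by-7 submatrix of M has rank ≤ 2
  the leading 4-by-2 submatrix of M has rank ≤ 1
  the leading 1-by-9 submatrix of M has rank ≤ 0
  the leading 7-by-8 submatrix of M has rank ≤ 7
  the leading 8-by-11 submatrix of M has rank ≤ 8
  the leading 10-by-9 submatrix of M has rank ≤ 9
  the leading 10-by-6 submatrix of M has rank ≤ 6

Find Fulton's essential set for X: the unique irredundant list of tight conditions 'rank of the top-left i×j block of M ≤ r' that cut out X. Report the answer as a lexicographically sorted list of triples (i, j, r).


The tightest implied rank at each (i,j), from the 27 conditions:

  R[1]: 0  0  0  0  0  0  0  0  0  1  1
  R[2]: 0  0  1  1  1  1  1  1  1  2  2
  R[3]: 1  1  2  2  2  2  2  2  2  3  3
  R[4]: 1  1  2  3  3  3  3  3  3  4  4
  R[5]: 1  1  2  3  3  4  4  4  4  5  5
  R[6]: 1  2  3  4  4  5  5  5  5  6  6
  R[7]: 1  2  3  4  4  5  5  6  6  7  7
  R[8]: 1  2  3  4  4  5  5  6  6  7  8
  R[9]: 1  2  3  4  5  6  6  7  7  8  9
  R[10]: 1  2  3  4  5  6  6  7  8  9  10
  R[11]: 1  2  3  4  5  6  7  8  9  10  11

second differences of R give the permutation w = (10, 3, 1, 4, 6, 2, 8, 11, 5, 9, 7).

Rothe diagram D(w) (20 cells), 8 SE-corners (essential conditions):

[(1, 9, 0), (2, 2, 0), (5, 2, 1), (5, 5, 3), (8, 5, 4), (8, 7, 5), (8, 9, 6), (10, 7, 6)]


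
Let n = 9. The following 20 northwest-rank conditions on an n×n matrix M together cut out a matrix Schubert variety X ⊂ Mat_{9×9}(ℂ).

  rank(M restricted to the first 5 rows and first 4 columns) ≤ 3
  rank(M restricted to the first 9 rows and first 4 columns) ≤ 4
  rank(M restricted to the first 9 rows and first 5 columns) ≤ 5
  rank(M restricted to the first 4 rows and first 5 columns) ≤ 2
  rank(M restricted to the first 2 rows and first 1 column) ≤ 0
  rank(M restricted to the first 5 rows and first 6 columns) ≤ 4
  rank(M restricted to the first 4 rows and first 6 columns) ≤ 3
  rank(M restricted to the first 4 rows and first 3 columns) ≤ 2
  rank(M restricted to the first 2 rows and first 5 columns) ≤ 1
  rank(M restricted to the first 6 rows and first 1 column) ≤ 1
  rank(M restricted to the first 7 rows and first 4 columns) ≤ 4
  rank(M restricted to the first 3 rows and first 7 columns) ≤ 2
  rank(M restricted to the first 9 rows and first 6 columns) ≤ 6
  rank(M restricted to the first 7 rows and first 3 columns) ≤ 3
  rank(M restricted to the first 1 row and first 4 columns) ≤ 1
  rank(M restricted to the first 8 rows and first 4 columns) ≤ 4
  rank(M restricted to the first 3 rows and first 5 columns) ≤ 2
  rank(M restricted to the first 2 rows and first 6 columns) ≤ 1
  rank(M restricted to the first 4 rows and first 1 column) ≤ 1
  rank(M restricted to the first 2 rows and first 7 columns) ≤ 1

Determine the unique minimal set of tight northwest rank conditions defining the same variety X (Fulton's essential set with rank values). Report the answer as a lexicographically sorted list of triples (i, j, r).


Rank table r_w(9×9) implied by the 20 constraints:

  R[1]: 0, 1, 1, 1, 1, 1, 1, 1, 1
  R[2]: 0, 1, 1, 1, 1, 1, 1, 2, 2
  R[3]: 1, 2, 2, 2, 2, 2, 2, 3, 3
  R[4]: 1, 2, 2, 2, 2, 3, 3, 4, 4
  R[5]: 1, 2, 3, 3, 3, 4, 4, 5, 5
  R[6]: 1, 2, 3, 4, 4, 5, 5, 6, 6
  R[7]: 1, 2, 3, 4, 5, 6, 6, 7, 7
  R[8]: 1, 2, 3, 4, 5, 6, 7, 8, 8
  R[9]: 1, 2, 3, 4, 5, 6, 7, 8, 9

second differences of R give the permutation w = (2, 8, 1, 6, 3, 4, 5, 7, 9).

|D(w)|=10, |Ess(w)|=3:

[(2, 1, 0), (2, 7, 1), (4, 5, 2)]


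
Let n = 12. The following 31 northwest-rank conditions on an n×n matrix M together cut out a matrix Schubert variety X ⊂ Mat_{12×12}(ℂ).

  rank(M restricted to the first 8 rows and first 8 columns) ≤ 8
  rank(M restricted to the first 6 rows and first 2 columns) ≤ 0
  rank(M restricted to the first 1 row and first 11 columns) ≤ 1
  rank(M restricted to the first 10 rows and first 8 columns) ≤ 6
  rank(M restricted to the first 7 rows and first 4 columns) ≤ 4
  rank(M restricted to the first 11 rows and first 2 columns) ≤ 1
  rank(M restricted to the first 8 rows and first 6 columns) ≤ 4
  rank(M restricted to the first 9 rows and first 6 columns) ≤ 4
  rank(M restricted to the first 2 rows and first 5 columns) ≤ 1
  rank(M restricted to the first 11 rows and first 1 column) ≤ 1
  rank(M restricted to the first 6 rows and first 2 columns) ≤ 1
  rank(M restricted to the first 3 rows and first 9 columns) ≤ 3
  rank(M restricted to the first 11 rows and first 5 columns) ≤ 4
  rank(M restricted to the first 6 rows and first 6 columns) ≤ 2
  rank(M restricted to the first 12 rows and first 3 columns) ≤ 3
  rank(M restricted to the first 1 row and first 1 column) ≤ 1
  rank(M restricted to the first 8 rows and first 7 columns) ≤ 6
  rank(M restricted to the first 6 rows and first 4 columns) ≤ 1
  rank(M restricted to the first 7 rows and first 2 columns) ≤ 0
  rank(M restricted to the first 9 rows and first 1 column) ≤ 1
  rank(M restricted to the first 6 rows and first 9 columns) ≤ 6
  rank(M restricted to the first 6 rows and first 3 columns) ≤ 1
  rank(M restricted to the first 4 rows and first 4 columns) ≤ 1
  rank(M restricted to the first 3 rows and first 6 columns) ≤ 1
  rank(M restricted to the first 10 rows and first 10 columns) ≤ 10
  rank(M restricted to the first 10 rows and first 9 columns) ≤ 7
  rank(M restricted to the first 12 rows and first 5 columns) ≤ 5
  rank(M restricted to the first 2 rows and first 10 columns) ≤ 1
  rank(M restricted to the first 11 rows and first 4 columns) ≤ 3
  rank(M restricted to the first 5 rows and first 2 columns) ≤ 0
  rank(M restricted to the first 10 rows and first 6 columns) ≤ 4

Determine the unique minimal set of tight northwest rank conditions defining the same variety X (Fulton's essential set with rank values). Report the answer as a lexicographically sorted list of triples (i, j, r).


Rank table r_w(12×12) implied by the 31 constraints:

  0, 0, 1, 1, 1, 1, 1, 1, 1, 1, 1, 1
  0, 0, 1, 1, 1, 1, 1, 1, 1, 1, 2, 2
  0, 0, 1, 1, 1, 1, 2, 2, 2, 2, 3, 3
  0, 0, 1, 1, 2, 2, 3, 3, 3, 3, 4, 4
  0, 0, 1, 1, 2, 2, 3, 4, 4, 4, 5, 5
  0, 0, 1, 1, 2, 2, 3, 4, 5, 5, 6, 6
  0, 0, 1, 2, 3, 3, 4, 5, 6, 6, 7, 7
  1, 1, 2, 3, 4, 4, 5, 6, 7, 7, 8, 8
  1, 1, 2, 3, 4, 4, 5, 6, 7, 8, 9, 9
  1, 1, 2, 3, 4, 4, 5, 6, 7, 8, 9, 10
  1, 1, 2, 3, 4, 5, 6, 7, 8, 9, 10, 11
  1, 2, 3, 4, 5, 6, 7, 8, 9, 10, 11, 12

reading off 1-entries of Δ²R: w = (3, 11, 7, 5, 8, 9, 4, 1, 10, 12, 6, 2).

|D(w)|=34, |Ess(w)|=7:

[(2, 10, 1), (3, 6, 1), (6, 4, 1), (6, 6, 2), (7, 2, 0), (10, 6, 4), (11, 2, 1)]


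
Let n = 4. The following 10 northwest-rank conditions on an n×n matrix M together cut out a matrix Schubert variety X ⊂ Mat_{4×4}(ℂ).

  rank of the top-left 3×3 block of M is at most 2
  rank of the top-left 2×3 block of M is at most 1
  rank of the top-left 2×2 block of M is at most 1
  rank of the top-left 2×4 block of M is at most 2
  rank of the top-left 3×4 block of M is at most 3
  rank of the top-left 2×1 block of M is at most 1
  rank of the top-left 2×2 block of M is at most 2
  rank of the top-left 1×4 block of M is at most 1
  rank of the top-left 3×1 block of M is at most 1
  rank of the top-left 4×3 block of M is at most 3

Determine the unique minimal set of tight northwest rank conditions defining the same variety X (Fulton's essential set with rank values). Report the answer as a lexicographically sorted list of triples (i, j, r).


The tightest implied rank at each (i,j), from the 10 conditions:

  row 1: 1  1  1  1
  row 2: 1  1  1  2
  row 3: 1  2  2  3
  row 4: 1  2  3  4

the unique w with this rank table is (1, 4, 2, 3).

1 SE-corner of the 2-cell Rothe diagram gives Ess(w):

[(2, 3, 1)]


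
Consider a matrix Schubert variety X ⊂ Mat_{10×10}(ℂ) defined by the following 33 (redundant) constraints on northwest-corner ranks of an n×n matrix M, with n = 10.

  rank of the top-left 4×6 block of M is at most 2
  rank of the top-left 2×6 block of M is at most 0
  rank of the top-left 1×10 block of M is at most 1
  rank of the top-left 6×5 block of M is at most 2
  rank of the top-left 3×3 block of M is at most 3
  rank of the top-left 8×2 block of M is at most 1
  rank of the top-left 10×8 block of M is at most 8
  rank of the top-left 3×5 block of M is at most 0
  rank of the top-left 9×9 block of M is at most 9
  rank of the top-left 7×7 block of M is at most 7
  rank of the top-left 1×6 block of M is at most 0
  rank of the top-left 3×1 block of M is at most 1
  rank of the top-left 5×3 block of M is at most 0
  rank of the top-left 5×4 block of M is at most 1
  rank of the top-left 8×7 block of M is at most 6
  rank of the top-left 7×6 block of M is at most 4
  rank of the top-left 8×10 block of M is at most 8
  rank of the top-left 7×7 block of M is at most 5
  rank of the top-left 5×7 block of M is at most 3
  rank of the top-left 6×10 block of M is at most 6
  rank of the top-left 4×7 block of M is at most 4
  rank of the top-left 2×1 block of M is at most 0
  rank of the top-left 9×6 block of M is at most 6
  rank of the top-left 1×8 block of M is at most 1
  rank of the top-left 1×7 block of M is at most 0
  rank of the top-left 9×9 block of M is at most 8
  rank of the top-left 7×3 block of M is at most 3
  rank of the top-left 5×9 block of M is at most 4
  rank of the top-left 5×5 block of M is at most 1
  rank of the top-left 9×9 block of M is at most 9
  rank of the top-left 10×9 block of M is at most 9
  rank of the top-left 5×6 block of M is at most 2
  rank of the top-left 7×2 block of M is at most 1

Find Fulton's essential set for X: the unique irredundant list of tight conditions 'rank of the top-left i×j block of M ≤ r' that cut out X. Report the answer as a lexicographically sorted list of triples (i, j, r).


Computing R[i][j] = min implied NW-rank bound (n=10, 33 conditions):

  row 1: 0 | 0 | 0 | 0 | 0 | 0 | 0 | 1 | 1 | 1
  row 2: 0 | 0 | 0 | 0 | 0 | 0 | 1 | 2 | 2 | 2
  row 3: 0 | 0 | 0 | 0 | 0 | 1 | 2 | 3 | 3 | 3
  row 4: 0 | 0 | 0 | 1 | 1 | 2 | 3 | 4 | 4 | 4
  row 5: 0 | 0 | 0 | 1 | 1 | 2 | 3 | 4 | 4 | 5
  row 6: 1 | 1 | 1 | 2 | 2 | 3 | 4 | 5 | 5 | 6
  row 7: 1 | 1 | 2 | 3 | 3 | 4 | 5 | 6 | 6 | 7
  row 8: 1 | 1 | 2 | 3 | 4 | 5 | 6 | 7 | 7 | 8
  row 9: 1 | 2 | 3 | 4 | 5 | 6 | 7 | 8 | 8 | 9
  row 10: 1 | 2 | 3 | 4 | 5 | 6 | 7 | 8 | 9 | 10

hence w(1..10) = (8, 7, 6, 4, 10, 1, 3, 5, 2, 9).

D(w) has 28 cells with 7 SE-corners; essential set:

[(1, 7, 0), (2, 6, 0), (3, 5, 0), (5, 3, 0), (5, 5, 1), (5, 9, 4), (8, 2, 1)]


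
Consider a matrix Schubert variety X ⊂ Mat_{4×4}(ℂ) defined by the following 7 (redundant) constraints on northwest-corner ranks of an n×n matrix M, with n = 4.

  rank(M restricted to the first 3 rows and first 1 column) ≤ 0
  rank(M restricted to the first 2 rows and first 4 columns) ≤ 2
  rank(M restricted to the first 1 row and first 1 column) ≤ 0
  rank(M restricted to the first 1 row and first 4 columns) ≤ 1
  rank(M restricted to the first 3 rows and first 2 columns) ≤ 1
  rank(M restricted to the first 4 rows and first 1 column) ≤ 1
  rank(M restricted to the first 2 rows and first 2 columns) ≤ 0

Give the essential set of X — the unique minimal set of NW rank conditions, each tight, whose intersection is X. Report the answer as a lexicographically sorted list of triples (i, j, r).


Reconstructing r_w from the 7 given conditions:

  0  0  1  1
  0  0  1  2
  0  1  2  3
  1  2  3  4

hence w(1..4) = (3, 4, 2, 1).

Rothe diagram D(w) (5 cells), 2 SE-corners (essential conditions):

[(2, 2, 0), (3, 1, 0)]


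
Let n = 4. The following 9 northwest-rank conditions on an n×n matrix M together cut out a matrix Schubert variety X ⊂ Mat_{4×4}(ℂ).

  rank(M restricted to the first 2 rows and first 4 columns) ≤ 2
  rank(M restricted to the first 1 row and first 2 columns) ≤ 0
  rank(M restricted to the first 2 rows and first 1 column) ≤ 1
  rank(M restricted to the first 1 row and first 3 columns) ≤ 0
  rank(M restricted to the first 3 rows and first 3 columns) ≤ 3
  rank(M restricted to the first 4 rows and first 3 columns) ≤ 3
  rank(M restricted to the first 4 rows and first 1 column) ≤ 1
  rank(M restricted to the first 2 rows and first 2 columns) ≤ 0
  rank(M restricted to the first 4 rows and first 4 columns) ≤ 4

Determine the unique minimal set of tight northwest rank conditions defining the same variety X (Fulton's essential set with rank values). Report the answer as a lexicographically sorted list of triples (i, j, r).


Recovering R(i,j) via the rank-extension bound from the 9 conditions:

  R[1]: 0 | 0 | 0 | 1
  R[2]: 0 | 0 | 1 | 2
  R[3]: 1 | 1 | 2 | 3
  R[4]: 1 | 2 | 3 | 4

hence w(1..4) = (4, 3, 1, 2).

D(w) has 5 cells with 2 SE-corners; essential set:

[(1, 3, 0), (2, 2, 0)]


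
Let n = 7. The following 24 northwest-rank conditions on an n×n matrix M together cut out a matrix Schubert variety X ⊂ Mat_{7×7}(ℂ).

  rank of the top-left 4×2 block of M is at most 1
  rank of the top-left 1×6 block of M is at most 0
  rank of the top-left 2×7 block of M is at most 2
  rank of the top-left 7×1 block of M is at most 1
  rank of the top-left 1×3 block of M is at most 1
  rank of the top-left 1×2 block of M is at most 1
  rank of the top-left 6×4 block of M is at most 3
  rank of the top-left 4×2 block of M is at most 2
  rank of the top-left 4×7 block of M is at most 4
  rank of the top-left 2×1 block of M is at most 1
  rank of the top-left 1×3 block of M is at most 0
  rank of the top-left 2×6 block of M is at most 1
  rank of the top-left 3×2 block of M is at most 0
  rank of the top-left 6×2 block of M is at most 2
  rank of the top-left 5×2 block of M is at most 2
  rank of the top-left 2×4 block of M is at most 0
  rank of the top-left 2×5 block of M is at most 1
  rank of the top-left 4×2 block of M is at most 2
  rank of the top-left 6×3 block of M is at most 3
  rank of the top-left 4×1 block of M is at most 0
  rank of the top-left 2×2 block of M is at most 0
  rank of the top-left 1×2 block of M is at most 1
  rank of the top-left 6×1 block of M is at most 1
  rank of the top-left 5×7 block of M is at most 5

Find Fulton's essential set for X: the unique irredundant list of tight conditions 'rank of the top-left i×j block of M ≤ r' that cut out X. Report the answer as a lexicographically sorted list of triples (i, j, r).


Recovering R(i,j) via the rank-extension bound from the 24 conditions:

  0 | 0 | 0 | 0 | 0 | 0 | 1
  0 | 0 | 0 | 0 | 1 | 1 | 2
  0 | 0 | 1 | 1 | 2 | 2 | 3
  0 | 1 | 2 | 2 | 3 | 3 | 4
  1 | 2 | 3 | 3 | 4 | 4 | 5
  1 | 2 | 3 | 3 | 4 | 5 | 6
  1 | 2 | 3 | 4 | 5 | 6 | 7

so w = (7, 5, 3, 2, 1, 6, 4).

Rothe diagram D(w) (14 cells), 5 SE-corners (essential conditions):

[(1, 6, 0), (2, 4, 0), (3, 2, 0), (4, 1, 0), (6, 4, 3)]


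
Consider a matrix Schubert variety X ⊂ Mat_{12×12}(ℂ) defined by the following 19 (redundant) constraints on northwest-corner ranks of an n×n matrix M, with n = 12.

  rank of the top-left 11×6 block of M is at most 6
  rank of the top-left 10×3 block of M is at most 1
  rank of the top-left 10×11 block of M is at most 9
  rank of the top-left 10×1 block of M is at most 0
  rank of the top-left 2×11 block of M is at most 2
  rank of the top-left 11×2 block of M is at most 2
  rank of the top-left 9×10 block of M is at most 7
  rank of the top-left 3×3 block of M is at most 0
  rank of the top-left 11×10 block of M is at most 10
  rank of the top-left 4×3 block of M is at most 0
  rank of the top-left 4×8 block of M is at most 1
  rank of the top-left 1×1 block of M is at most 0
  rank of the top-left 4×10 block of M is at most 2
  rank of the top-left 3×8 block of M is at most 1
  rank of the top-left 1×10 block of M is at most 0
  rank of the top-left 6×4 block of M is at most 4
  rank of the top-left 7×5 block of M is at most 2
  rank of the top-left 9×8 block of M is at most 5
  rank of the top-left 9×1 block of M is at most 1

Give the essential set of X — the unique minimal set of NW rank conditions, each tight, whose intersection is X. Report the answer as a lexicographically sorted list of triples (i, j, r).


Computing R[i][j] = min implied NW-rank bound (n=12, 19 conditions):

  0 0 0 0 0 0 0 0 0 0 1 1
  0 0 0 1 1 1 1 1 1 1 2 2
  0 0 0 1 1 1 1 1 2 2 3 3
  0 0 0 1 1 1 1 1 2 2 3 4
  0 1 1 2 2 2 2 2 3 3 4 5
  0 1 1 2 2 3 3 3 4 4 5 6
  0 1 1 2 2 3 4 4 5 5 6 7
  0 1 1 2 3 4 5 5 6 6 7 8
  0 1 1 2 3 4 5 5 6 7 8 9
  0 1 1 2 3 4 5 6 7 8 9 10
  1 2 2 3 4 5 6 7 8 9 10 11
  1 2 3 4 5 6 7 8 9 10 11 12

the unique w with this rank table is (11, 4, 9, 12, 2, 6, 7, 5, 10, 8, 1, 3).

Fulton essential set (8 of the 42 Rothe cells):

[(1, 10, 0), (4, 3, 0), (4, 8, 1), (4, 10, 2), (7, 5, 2), (9, 8, 5), (10, 1, 0), (10, 3, 1)]


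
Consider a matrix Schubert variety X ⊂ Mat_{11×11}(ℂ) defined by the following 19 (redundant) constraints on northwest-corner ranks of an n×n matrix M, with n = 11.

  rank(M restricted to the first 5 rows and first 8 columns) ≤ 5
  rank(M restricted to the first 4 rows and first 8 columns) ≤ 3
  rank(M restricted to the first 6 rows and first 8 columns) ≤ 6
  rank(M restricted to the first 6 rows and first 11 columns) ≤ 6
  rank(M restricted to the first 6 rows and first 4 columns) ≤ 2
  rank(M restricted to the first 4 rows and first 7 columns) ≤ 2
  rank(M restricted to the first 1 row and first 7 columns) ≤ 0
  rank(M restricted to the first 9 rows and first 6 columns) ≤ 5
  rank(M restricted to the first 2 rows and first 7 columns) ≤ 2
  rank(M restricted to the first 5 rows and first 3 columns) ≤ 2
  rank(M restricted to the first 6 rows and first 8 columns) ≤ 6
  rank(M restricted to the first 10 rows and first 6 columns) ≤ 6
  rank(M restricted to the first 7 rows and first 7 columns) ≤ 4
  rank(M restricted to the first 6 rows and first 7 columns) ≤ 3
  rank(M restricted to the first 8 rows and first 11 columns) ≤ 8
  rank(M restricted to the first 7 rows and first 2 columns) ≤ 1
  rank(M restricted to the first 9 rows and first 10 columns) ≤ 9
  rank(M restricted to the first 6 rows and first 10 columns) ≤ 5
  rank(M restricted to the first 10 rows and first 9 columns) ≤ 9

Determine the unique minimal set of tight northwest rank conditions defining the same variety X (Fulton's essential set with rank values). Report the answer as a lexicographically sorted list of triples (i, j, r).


The tightest implied rank at each (i,j), from the 19 conditions:

  row 1: 0, 0, 0, 0, 0, 0, 0, 1, 1, 1, 1
  row 2: 1, 1, 1, 1, 1, 1, 1, 2, 2, 2, 2
  row 3: 1, 1, 2, 2, 2, 2, 2, 3, 3, 3, 3
  row 4: 1, 1, 2, 2, 2, 2, 2, 3, 4, 4, 4
  row 5: 1, 1, 2, 2, 3, 3, 3, 4, 5, 5, 5
  row 6: 1, 1, 2, 2, 3, 3, 3, 4, 5, 5, 6
  row 7: 1, 1, 2, 3, 4, 4, 4, 5, 6, 6, 7
  row 8: 1, 2, 3, 4, 5, 5, 5, 6, 7, 7, 8
  row 9: 1, 2, 3, 4, 5, 5, 6, 7, 8, 8, 9
  row 10: 1, 2, 3, 4, 5, 6, 7, 8, 9, 9, 10
  row 11: 1, 2, 3, 4, 5, 6, 7, 8, 9, 10, 11

second differences of R give the permutation w = (8, 1, 3, 9, 5, 11, 4, 2, 7, 6, 10).

Fulton essential set (7 of the 22 Rothe cells):

[(1, 7, 0), (4, 7, 2), (6, 4, 2), (6, 7, 3), (6, 10, 5), (7, 2, 1), (9, 6, 5)]
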